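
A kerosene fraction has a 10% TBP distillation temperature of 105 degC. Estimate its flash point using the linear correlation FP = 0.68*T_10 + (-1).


FP = 0.68 * 105 + (-1) = 70.4

70.4 degC


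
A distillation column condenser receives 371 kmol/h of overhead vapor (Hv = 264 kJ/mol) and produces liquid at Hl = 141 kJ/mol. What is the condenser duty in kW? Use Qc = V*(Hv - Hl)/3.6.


Qc = 371 * (264 - 141) / 3.6 = 371 * 123 / 3.6 = 12680

12680 kW


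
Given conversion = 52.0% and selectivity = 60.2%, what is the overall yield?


Overall yield = conversion (%) * selectivity (%) / 100
Conversion = 52.0%, Selectivity = 60.2%
Y = 52.0 * 60.2 / 100
= 31.304 %

31.304 %


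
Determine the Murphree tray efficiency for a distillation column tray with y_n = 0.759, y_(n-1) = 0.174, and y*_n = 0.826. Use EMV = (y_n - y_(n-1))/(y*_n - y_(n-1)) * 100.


Murphree vapor efficiency: EMV = (y_n - y_(n-1)) / (y*_n - y_(n-1)) * 100
EMV = (0.759 - 0.174) / (0.826 - 0.174) * 100 = 0.585 / 0.652 * 100 = 89.72

89.72 %


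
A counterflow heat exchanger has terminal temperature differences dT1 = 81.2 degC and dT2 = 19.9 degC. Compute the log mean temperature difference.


LMTD = (dT1 - dT2) / ln(dT1/dT2)
= (81.2 - 19.9) / ln(81.2 / 19.9) = 61.3 / 1.4062 = 43.59

43.59 degC


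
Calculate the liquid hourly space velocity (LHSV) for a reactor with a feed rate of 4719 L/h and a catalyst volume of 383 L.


LHSV = volumetric feed rate / catalyst volume
= 4719 L/h / 383 L
= 12.32 h^-1

12.32 h^-1


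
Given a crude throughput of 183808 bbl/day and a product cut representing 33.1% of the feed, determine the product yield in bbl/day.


Crude throughput = 183808 bbl/day
Fraction yield = 33.1%
yield = throughput * fraction / 100
yield = 183808 * 33.1 / 100 = 60840.448

60840.448 bbl/day


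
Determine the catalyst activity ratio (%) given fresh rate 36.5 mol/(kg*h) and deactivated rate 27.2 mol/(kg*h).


Activity (%) = (rate_used / rate_fresh) * 100
rate_used = 27.2, rate_fresh = 36.5
= (27.2 / 36.5) * 100
= 0.7452 * 100 = 74.52

74.52 %


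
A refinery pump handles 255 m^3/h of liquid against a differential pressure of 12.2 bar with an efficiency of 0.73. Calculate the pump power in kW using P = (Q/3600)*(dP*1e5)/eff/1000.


Q = 255 / 3600 = 0.0708333 m^3/s
P = 0.0708333 * (12.2 * 1e5) / 0.73 / 1000 = 118.4

118.4 kW


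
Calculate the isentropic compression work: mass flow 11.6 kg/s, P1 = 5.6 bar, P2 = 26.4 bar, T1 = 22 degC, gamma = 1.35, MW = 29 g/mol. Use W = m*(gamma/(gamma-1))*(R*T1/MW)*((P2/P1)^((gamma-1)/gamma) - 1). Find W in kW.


Isentropic work: W = m*(gamma/(gamma-1))*(R*T1/MW)*((P2/P1)^((gamma-1)/gamma) - 1)
T1 = 22 + 273.15 = 295.15 K
Pressure ratio = 26.4 / 5.6 = 4.71429
Exponent = (1.35 - 1)/1.35 = 0.259259
(P2/P1)^exp - 1 = 4.71429^0.259259 - 1 = 0.494821
W = 11.6 * 1.35 / 0.35 * 8.314 * 295.15 / 29 * 0.494821 = 1873

1873 kW


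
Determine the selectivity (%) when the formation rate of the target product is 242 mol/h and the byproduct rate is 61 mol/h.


Selectivity = desired / (desired + undesired) * 100
Total products = 242 + 61 = 303 mol/h
S = 242 / 303 * 100
= 0.7987 * 100
= 79.87 %

79.87 %


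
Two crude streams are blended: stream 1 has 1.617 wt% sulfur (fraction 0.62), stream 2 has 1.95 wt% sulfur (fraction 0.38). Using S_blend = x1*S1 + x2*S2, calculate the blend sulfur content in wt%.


Linear sulfur blending: S_blend = x1*S1 + x2*S2
Contribution 1: 0.62 * 1.617 = 1.00254 wt%
Contribution 2: 0.38 * 1.95 = 0.741 wt%
S_blend = 1.00254 + 0.741 = 1.74354

1.74354 wt%


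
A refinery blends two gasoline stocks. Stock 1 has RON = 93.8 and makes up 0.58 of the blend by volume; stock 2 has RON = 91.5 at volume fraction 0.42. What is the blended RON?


Linear blending: RON_blend = sum(vi * RONi)
Contribution 1: 0.58 * 93.8 = 54.404
Contribution 2: 0.42 * 91.5 = 38.43
RON_blend = 54.404 + 38.43 = 92.834

92.834


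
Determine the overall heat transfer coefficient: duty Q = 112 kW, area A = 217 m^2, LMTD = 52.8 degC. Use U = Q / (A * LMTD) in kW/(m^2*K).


From Q = U*A*LMTD, U = Q / (A * LMTD)
U = 112 / (217 * 52.8) = 112 / 11457.6 = 0.009775

0.009775 kW/(m^2*K)


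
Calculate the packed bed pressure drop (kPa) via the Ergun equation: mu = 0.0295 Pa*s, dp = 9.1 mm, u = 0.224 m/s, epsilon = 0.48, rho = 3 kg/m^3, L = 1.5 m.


dp = 9.1 mm = 0.0091 m
Viscous term = 150*0.0295*0.224*(1-0.48)^2 / (0.0091^2*0.48^3) = 29265.9
Inertial term = 1.75*3*0.224^2*(1-0.48) / (0.0091*0.48^3) = 136.111
dP/L = 29265.9 + 136.111 = 29402 Pa/m
dP = 29402 * 1.5 / 1000 = 44.10 kPa

44.10 kPa


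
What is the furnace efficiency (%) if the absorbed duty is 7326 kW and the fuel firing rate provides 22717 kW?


Furnace efficiency = Q_absorbed / Q_fuel * 100
= 7326 / 22717 * 100 = 32.25

32.25 %


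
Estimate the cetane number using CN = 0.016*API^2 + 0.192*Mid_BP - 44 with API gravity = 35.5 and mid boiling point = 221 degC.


CN = 0.016 * 35.5^2 + 0.192 * 221 - 44
CN = 20.164 + 42.432 - 44 = 18.596

18.596


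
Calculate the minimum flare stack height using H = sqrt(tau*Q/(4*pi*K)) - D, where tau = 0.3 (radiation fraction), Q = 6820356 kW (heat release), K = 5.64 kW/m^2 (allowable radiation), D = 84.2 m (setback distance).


tau*Q/(4*pi*K) = 0.3 * 6820356 / (4 * pi * 5.64) = 28869.5
sqrt(28869.5) = 169.91
H = 169.91 - 84.2 = 85.71

85.71 m


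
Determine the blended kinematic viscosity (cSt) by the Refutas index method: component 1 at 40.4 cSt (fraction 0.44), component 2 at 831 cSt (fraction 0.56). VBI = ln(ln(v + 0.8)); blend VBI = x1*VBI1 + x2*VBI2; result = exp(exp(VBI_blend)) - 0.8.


Refutas method: VBN_i = 14.534*ln(ln(visc_i + 0.8)) + 10.975, blended linearly by mass fraction; since VBN is linear in VBI_i = ln(ln(visc_i + 0.8)) and the fractions sum to 1, blend VBI directly: visc = exp(exp(VBI_blend)) - 0.8
VBI_1 = ln(ln(40.4 + 0.8)) = 1.3133
VBI_2 = ln(ln(831 + 0.8)) = 1.90562
VBI_blend = 0.44 * 1.3133 + 0.56 * 1.90562 = 1.645
visc_blend = exp(exp(1.645)) - 0.8 = 177.1

177.1 cSt


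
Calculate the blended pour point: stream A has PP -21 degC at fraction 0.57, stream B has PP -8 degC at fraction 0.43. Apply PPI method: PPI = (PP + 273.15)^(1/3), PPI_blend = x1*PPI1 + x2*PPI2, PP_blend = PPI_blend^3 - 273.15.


PPI_1 = (-21 + 273.15)^(1/3) = 6.317613
PPI_2 = (-8 + 273.15)^(1/3) = 6.42437
PPI_blend = 0.57 * 6.317613 + 0.43 * 6.42437 = 6.363519
PP_blend = 6.363519^3 - 273.15 = 257.6867 - 273.15 = -15.46

-15.46 degC


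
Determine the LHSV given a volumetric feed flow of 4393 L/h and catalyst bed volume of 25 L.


LHSV = volumetric feed rate / catalyst volume
= 4393 L/h / 25 L
= 175.7 h^-1

175.7 h^-1


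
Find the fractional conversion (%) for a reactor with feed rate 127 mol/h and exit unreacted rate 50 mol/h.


X = (F_in - F_out) / F_in * 100
Moles reacted = 127 - 50 = 77
X = 77 / 127 * 100
= 0.6063 * 100
= 60.63 %

60.63 %


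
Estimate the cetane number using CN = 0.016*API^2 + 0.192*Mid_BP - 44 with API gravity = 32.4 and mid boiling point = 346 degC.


CN = 0.016 * 32.4^2 + 0.192 * 346 - 44
CN = 16.79616 + 66.432 - 44 = 39.22816

39.22816


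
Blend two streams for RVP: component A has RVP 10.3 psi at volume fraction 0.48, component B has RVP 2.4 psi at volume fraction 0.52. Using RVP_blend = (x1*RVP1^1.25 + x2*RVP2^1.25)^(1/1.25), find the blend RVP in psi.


Chevron index: RVP_blend = (sum xi*RVPi^1.25)^(1/1.25)
RVP^1.25 terms: 0.48 * 10.3^1.25 + 0.52 * 2.4^1.25 = 10.4104
RVP_blend = 10.4104^(1/1.25) = 6.516

6.516 psi


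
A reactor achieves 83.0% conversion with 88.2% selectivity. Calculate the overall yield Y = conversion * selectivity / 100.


Overall yield = conversion (%) * selectivity (%) / 100
Conversion = 83.0%, Selectivity = 88.2%
Y = 83.0 * 88.2 / 100
= 73.206 %

73.206 %


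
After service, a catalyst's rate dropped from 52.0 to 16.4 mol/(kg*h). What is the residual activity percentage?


Activity (%) = (rate_used / rate_fresh) * 100
rate_used = 16.4, rate_fresh = 52.0
= (16.4 / 52.0) * 100
= 0.3154 * 100 = 31.54

31.54 %


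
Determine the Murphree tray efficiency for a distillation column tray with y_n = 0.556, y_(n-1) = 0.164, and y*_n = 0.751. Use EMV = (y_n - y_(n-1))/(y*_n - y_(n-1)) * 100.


Murphree vapor efficiency: EMV = (y_n - y_(n-1)) / (y*_n - y_(n-1)) * 100
EMV = (0.556 - 0.164) / (0.751 - 0.164) * 100 = 0.392 / 0.587 * 100 = 66.78

66.78 %


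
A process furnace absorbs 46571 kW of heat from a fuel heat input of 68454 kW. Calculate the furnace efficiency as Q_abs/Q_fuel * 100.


Furnace efficiency = Q_absorbed / Q_fuel * 100
= 46571 / 68454 * 100 = 68.03

68.03 %


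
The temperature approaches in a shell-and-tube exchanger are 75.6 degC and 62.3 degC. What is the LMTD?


LMTD = (dT1 - dT2) / ln(dT1/dT2)
= (75.6 - 62.3) / ln(75.6 / 62.3) = 13.3 / 0.193495 = 68.74

68.74 degC


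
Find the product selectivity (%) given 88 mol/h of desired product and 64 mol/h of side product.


Selectivity = desired / (desired + undesired) * 100
Total products = 88 + 64 = 152 mol/h
S = 88 / 152 * 100
= 0.5789 * 100
= 57.89 %

57.89 %


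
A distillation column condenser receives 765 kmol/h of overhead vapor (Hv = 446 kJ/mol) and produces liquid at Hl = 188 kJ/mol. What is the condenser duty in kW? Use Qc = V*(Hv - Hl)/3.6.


Qc = 765 * (446 - 188) / 3.6 = 765 * 258 / 3.6 = 54820

54820 kW


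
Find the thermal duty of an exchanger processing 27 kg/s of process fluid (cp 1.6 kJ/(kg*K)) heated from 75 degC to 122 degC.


Q = m_dot * cp * delta_T
delta_T = 122 - 75 = 47 K
Q = 27 * 1.6 * 47
= 43.2 * 47
= 2030.4 kW

2030.4 kW


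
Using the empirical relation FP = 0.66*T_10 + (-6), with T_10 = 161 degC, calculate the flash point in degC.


FP = 0.66 * 161 + (-6) = 100.26

100.26 degC


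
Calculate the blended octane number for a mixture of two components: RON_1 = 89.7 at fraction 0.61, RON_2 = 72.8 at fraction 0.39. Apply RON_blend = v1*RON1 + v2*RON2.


Linear blending: RON_blend = sum(vi * RONi)
Contribution 1: 0.61 * 89.7 = 54.717
Contribution 2: 0.39 * 72.8 = 28.392
RON_blend = 54.717 + 28.392 = 83.109

83.109


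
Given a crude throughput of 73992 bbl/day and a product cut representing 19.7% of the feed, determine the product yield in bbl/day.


Crude throughput = 73992 bbl/day
Fraction yield = 19.7%
yield = throughput * fraction / 100
yield = 73992 * 19.7 / 100 = 14576.424

14576.424 bbl/day


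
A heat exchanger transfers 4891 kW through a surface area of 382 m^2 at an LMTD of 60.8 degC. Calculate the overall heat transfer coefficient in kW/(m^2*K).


From Q = U*A*LMTD, U = Q / (A * LMTD)
U = 4891 / (382 * 60.8) = 4891 / 23225.6 = 0.2106

0.2106 kW/(m^2*K)


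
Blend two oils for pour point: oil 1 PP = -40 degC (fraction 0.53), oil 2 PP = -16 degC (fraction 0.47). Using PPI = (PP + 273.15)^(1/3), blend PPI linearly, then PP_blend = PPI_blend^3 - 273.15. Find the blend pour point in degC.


PPI_1 = (-40 + 273.15)^(1/3) = 6.15477
PPI_2 = (-16 + 273.15)^(1/3) = 6.359098
PPI_blend = 0.53 * 6.15477 + 0.47 * 6.359098 = 6.250804
PP_blend = 6.250804^3 - 273.15 = 244.2349 - 273.15 = -28.92

-28.92 degC


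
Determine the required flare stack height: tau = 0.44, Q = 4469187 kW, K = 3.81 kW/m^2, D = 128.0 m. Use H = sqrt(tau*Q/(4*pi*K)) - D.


tau*Q/(4*pi*K) = 0.44 * 4469187 / (4 * pi * 3.81) = 41072
sqrt(41072) = 202.662
H = 202.662 - 128.0 = 74.66

74.66 m


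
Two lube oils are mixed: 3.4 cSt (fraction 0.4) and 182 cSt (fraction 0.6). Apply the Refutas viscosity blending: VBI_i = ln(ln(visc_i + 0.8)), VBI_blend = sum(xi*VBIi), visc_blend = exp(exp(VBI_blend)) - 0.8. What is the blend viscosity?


Refutas method: VBN_i = 14.534*ln(ln(visc_i + 0.8)) + 10.975, blended linearly by mass fraction; since VBN is linear in VBI_i = ln(ln(visc_i + 0.8)) and the fractions sum to 1, blend VBI directly: visc = exp(exp(VBI_blend)) - 0.8
VBI_1 = ln(ln(3.4 + 0.8)) = 0.361224
VBI_2 = ln(ln(182 + 0.8)) = 1.65027
VBI_blend = 0.4 * 0.361224 + 0.6 * 1.65027 = 1.13465
visc_blend = exp(exp(1.13465)) - 0.8 = 21.62

21.62 cSt


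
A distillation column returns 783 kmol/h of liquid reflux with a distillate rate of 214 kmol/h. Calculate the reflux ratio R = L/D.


Reflux ratio definition: R = L / D (liquid returned / distillate withdrawn)
L = 783 kmol/h, D = 214 kmol/h
R = 783 / 214 = 3.659

3.659


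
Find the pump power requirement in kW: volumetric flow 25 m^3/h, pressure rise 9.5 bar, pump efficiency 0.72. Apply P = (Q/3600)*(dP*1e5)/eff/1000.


Q = 25 / 3600 = 0.00694444 m^3/s
P = 0.00694444 * (9.5 * 1e5) / 0.72 / 1000 = 9.163

9.163 kW


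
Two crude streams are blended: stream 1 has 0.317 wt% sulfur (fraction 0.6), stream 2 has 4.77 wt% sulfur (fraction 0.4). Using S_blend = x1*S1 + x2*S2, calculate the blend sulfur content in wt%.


Linear sulfur blending: S_blend = x1*S1 + x2*S2
Contribution 1: 0.6 * 0.317 = 0.1902 wt%
Contribution 2: 0.4 * 4.77 = 1.908 wt%
S_blend = 0.1902 + 1.908 = 2.0982

2.0982 wt%


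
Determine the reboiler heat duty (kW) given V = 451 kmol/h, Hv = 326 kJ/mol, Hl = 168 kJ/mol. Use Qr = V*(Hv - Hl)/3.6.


Qr = 451 * (326 - 168) / 3.6 = 451 * 158 / 3.6 = 19790

19790 kW


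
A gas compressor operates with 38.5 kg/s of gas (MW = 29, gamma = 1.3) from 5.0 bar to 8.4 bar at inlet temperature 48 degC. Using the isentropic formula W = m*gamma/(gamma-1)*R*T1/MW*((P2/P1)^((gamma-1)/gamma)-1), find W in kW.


Isentropic work: W = m*(gamma/(gamma-1))*(R*T1/MW)*((P2/P1)^((gamma-1)/gamma) - 1)
T1 = 48 + 273.15 = 321.15 K
Pressure ratio = 8.4 / 5.0 = 1.68
Exponent = (1.3 - 1)/1.3 = 0.230769
(P2/P1)^exp - 1 = 1.68^0.230769 - 1 = 0.127183
W = 38.5 * 1.3 / 0.3 * 8.314 * 321.15 / 29 * 0.127183 = 1954

1954 kW


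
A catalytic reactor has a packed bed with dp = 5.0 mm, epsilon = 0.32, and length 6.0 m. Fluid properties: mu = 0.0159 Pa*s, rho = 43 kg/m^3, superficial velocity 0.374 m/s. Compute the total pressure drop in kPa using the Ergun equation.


dp = 5.0 mm = 0.005 m
Viscous term = 150*0.0159*0.374*(1-0.32)^2 / (0.005^2*0.32^3) = 503487
Inertial term = 1.75*43*0.374^2*(1-0.32) / (0.005*0.32^3) = 43685.6
dP/L = 503487 + 43685.6 = 547173 Pa/m
dP = 547173 * 6.0 / 1000 = 3283 kPa

3283 kPa


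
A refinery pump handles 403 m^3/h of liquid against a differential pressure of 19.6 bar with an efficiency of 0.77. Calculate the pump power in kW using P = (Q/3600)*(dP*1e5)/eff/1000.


Q = 403 / 3600 = 0.111944 m^3/s
P = 0.111944 * (19.6 * 1e5) / 0.77 / 1000 = 284.9

284.9 kW


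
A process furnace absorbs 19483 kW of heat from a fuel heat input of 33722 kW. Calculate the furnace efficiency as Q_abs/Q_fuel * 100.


Furnace efficiency = Q_absorbed / Q_fuel * 100
= 19483 / 33722 * 100 = 57.78

57.78 %


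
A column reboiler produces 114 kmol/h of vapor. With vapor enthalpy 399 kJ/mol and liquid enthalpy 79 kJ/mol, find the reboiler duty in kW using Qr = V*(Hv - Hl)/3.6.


Qr = 114 * (399 - 79) / 3.6 = 114 * 320 / 3.6 = 10130

10130 kW


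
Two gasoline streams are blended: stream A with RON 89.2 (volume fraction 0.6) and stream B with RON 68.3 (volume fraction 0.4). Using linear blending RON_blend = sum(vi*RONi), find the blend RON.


Linear blending: RON_blend = sum(vi * RONi)
Contribution 1: 0.6 * 89.2 = 53.52
Contribution 2: 0.4 * 68.3 = 27.32
RON_blend = 53.52 + 27.32 = 80.84

80.84


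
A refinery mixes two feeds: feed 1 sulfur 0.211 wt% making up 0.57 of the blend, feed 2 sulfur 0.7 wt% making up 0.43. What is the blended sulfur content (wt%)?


Linear sulfur blending: S_blend = x1*S1 + x2*S2
Contribution 1: 0.57 * 0.211 = 0.12027 wt%
Contribution 2: 0.43 * 0.7 = 0.301 wt%
S_blend = 0.12027 + 0.301 = 0.42127

0.42127 wt%


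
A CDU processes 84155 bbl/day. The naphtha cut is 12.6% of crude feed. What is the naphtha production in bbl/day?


Crude throughput = 84155 bbl/day
Fraction yield = 12.6%
yield = throughput * fraction / 100
yield = 84155 * 12.6 / 100 = 10603.53

10603.53 bbl/day


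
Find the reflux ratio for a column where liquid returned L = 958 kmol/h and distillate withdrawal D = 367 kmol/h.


Reflux ratio definition: R = L / D (liquid returned / distillate withdrawn)
L = 958 kmol/h, D = 367 kmol/h
R = 958 / 367 = 2.610

2.610


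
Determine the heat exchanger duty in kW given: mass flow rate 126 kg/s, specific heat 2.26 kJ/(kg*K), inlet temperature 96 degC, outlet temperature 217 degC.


Q = m_dot * cp * delta_T
delta_T = 217 - 96 = 121 K
Q = 126 * 2.26 * 121
= 284.76 * 121
= 34455.96 kW

34455.96 kW


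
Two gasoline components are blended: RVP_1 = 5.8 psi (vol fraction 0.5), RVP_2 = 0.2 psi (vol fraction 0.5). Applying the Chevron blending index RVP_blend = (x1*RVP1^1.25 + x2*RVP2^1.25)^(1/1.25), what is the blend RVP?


Chevron index: RVP_blend = (sum xi*RVPi^1.25)^(1/1.25)
RVP^1.25 terms: 0.5 * 5.8^1.25 + 0.5 * 0.2^1.25 = 4.56731
RVP_blend = 4.56731^(1/1.25) = 3.371

3.371 psi


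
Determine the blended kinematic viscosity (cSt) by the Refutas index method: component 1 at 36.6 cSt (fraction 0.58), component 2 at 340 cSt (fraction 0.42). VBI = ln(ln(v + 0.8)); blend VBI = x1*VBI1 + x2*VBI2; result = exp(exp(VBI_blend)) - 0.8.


Refutas method: VBN_i = 14.534*ln(ln(visc_i + 0.8)) + 10.975, blended linearly by mass fraction; since VBN is linear in VBI_i = ln(ln(visc_i + 0.8)) and the fractions sum to 1, blend VBI directly: visc = exp(exp(VBI_blend)) - 0.8
VBI_1 = ln(ln(36.6 + 0.8)) = 1.28694
VBI_2 = ln(ln(340 + 0.8)) = 1.76324
VBI_blend = 0.58 * 1.28694 + 0.42 * 1.76324 = 1.48699
visc_blend = exp(exp(1.48699)) - 0.8 = 82.61

82.61 cSt


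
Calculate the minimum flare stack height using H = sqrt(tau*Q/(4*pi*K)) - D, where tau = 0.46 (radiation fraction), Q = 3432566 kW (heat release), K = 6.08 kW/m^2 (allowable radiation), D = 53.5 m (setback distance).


tau*Q/(4*pi*K) = 0.46 * 3432566 / (4 * pi * 6.08) = 20666.3
sqrt(20666.3) = 143.758
H = 143.758 - 53.5 = 90.26

90.26 m


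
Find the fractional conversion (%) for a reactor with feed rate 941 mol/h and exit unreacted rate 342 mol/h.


X = (F_in - F_out) / F_in * 100
Moles reacted = 941 - 342 = 599
X = 599 / 941 * 100
= 0.6366 * 100
= 63.66 %

63.66 %


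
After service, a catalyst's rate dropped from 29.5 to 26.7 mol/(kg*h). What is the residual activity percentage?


Activity (%) = (rate_used / rate_fresh) * 100
rate_used = 26.7, rate_fresh = 29.5
= (26.7 / 29.5) * 100
= 0.9051 * 100 = 90.51

90.51 %


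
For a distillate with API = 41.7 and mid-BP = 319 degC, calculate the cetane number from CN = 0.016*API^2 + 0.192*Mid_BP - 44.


CN = 0.016 * 41.7^2 + 0.192 * 319 - 44
CN = 27.82224 + 61.248 - 44 = 45.07024

45.07024


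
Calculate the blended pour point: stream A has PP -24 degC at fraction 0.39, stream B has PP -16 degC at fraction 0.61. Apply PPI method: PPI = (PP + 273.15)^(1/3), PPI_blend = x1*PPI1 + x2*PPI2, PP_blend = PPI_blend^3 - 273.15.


PPI_1 = (-24 + 273.15)^(1/3) = 6.292458
PPI_2 = (-16 + 273.15)^(1/3) = 6.359098
PPI_blend = 0.39 * 6.292458 + 0.61 * 6.359098 = 6.333108
PP_blend = 6.333108^3 - 273.15 = 254.0099 - 273.15 = -19.14

-19.14 degC


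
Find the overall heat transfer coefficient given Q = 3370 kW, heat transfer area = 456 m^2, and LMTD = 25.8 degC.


From Q = U*A*LMTD, U = Q / (A * LMTD)
U = 3370 / (456 * 25.8) = 3370 / 11764.8 = 0.2864

0.2864 kW/(m^2*K)


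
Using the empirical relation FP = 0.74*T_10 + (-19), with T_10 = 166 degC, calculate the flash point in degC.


FP = 0.74 * 166 + (-19) = 103.84

103.84 degC


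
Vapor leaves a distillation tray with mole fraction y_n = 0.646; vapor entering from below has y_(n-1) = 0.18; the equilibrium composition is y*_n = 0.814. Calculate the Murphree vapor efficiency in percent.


Murphree vapor efficiency: EMV = (y_n - y_(n-1)) / (y*_n - y_(n-1)) * 100
EMV = (0.646 - 0.18) / (0.814 - 0.18) * 100 = 0.466 / 0.634 * 100 = 73.50

73.50 %


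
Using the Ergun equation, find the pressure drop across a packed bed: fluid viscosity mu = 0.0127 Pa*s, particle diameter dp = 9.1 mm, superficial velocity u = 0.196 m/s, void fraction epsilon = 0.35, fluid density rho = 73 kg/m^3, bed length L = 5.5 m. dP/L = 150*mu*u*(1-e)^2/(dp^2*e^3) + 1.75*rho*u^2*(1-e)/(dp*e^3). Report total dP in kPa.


dp = 9.1 mm = 0.0091 m
Viscous term = 150*0.0127*0.196*(1-0.35)^2 / (0.0091^2*0.35^3) = 44431.5
Inertial term = 1.75*73*0.196^2*(1-0.35) / (0.0091*0.35^3) = 8176
dP/L = 44431.5 + 8176 = 52607.5 Pa/m
dP = 52607.5 * 5.5 / 1000 = 289.3 kPa

289.3 kPa


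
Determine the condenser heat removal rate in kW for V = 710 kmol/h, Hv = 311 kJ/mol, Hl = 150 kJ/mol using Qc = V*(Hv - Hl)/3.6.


Qc = 710 * (311 - 150) / 3.6 = 710 * 161 / 3.6 = 31750

31750 kW


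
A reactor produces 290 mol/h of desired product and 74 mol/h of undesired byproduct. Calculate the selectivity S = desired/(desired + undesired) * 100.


Selectivity = desired / (desired + undesired) * 100
Total products = 290 + 74 = 364 mol/h
S = 290 / 364 * 100
= 0.7967 * 100
= 79.67 %

79.67 %


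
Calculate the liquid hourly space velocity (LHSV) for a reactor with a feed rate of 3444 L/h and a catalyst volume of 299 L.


LHSV = volumetric feed rate / catalyst volume
= 3444 L/h / 299 L
= 11.52 h^-1

11.52 h^-1


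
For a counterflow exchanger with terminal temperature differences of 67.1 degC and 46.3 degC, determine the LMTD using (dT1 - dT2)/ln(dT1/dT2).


LMTD = (dT1 - dT2) / ln(dT1/dT2)
= (67.1 - 46.3) / ln(67.1 / 46.3) = 20.8 / 0.371042 = 56.06

56.06 degC


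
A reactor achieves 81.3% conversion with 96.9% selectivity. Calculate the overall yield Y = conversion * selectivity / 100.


Overall yield = conversion (%) * selectivity (%) / 100
Conversion = 81.3%, Selectivity = 96.9%
Y = 81.3 * 96.9 / 100
= 78.7797 %

78.7797 %


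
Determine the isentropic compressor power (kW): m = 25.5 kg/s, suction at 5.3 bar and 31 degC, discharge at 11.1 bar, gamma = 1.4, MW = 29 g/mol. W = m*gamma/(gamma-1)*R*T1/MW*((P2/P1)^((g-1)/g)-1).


Isentropic work: W = m*(gamma/(gamma-1))*(R*T1/MW)*((P2/P1)^((gamma-1)/gamma) - 1)
T1 = 31 + 273.15 = 304.15 K
Pressure ratio = 11.1 / 5.3 = 2.09434
Exponent = (1.4 - 1)/1.4 = 0.285714
(P2/P1)^exp - 1 = 2.09434^0.285714 - 1 = 0.235173
W = 25.5 * 1.4 / 0.4 * 8.314 * 304.15 / 29 * 0.235173 = 1830

1830 kW


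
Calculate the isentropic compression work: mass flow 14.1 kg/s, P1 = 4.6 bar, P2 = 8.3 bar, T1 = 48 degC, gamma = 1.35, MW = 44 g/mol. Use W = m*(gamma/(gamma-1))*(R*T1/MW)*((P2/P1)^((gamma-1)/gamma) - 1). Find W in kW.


Isentropic work: W = m*(gamma/(gamma-1))*(R*T1/MW)*((P2/P1)^((gamma-1)/gamma) - 1)
T1 = 48 + 273.15 = 321.15 K
Pressure ratio = 8.3 / 4.6 = 1.80435
Exponent = (1.35 - 1)/1.35 = 0.259259
(P2/P1)^exp - 1 = 1.80435^0.259259 - 1 = 0.165342
W = 14.1 * 1.35 / 0.35 * 8.314 * 321.15 / 44 * 0.165342 = 545.7

545.7 kW


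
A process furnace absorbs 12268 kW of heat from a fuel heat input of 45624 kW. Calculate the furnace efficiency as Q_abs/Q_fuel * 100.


Furnace efficiency = Q_absorbed / Q_fuel * 100
= 12268 / 45624 * 100 = 26.89

26.89 %


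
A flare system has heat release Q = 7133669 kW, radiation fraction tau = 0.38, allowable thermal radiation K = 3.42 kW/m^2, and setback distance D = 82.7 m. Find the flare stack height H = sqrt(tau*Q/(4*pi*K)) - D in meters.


tau*Q/(4*pi*K) = 0.38 * 7133669 / (4 * pi * 3.42) = 63075.5
sqrt(63075.5) = 251.148
H = 251.148 - 82.7 = 168.4

168.4 m


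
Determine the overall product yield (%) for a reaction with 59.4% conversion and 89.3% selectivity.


Overall yield = conversion (%) * selectivity (%) / 100
Conversion = 59.4%, Selectivity = 89.3%
Y = 59.4 * 89.3 / 100
= 53.0442 %

53.0442 %


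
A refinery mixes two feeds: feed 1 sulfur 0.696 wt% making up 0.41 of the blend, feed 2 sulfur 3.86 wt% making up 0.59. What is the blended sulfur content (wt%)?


Linear sulfur blending: S_blend = x1*S1 + x2*S2
Contribution 1: 0.41 * 0.696 = 0.28536 wt%
Contribution 2: 0.59 * 3.86 = 2.2774 wt%
S_blend = 0.28536 + 2.2774 = 2.56276

2.56276 wt%


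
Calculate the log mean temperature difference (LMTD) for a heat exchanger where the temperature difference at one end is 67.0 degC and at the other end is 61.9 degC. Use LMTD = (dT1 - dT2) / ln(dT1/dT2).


LMTD = (dT1 - dT2) / ln(dT1/dT2)
= (67.0 - 61.9) / ln(67.0 / 61.9) = 5.1 / 0.0791724 = 64.42

64.42 degC


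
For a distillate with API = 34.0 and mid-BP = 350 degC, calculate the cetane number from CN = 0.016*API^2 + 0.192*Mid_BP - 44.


CN = 0.016 * 34.0^2 + 0.192 * 350 - 44
CN = 18.496 + 67.2 - 44 = 41.696

41.696


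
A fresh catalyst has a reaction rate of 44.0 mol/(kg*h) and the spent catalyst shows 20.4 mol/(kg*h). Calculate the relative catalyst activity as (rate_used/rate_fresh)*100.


Activity (%) = (rate_used / rate_fresh) * 100
rate_used = 20.4, rate_fresh = 44.0
= (20.4 / 44.0) * 100
= 0.4636 * 100 = 46.36

46.36 %


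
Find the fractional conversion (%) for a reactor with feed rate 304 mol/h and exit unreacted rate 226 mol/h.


X = (F_in - F_out) / F_in * 100
Moles reacted = 304 - 226 = 78
X = 78 / 304 * 100
= 0.2566 * 100
= 25.66 %

25.66 %


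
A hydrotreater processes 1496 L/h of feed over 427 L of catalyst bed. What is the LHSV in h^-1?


LHSV = volumetric feed rate / catalyst volume
= 1496 L/h / 427 L
= 3.504 h^-1

3.504 h^-1


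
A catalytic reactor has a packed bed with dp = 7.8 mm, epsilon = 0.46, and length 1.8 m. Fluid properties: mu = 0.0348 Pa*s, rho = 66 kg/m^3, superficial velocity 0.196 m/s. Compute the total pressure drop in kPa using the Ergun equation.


dp = 7.8 mm = 0.0078 m
Viscous term = 150*0.0348*0.196*(1-0.46)^2 / (0.0078^2*0.46^3) = 50379.2
Inertial term = 1.75*66*0.196^2*(1-0.46) / (0.0078*0.46^3) = 3155.87
dP/L = 50379.2 + 3155.87 = 53535.1 Pa/m
dP = 53535.1 * 1.8 / 1000 = 96.36 kPa

96.36 kPa


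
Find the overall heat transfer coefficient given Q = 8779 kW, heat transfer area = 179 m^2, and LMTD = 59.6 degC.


From Q = U*A*LMTD, U = Q / (A * LMTD)
U = 8779 / (179 * 59.6) = 8779 / 10668.4 = 0.8229

0.8229 kW/(m^2*K)


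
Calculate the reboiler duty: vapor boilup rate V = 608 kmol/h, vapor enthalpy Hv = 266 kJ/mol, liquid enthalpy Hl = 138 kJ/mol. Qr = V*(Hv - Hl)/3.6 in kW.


Qr = 608 * (266 - 138) / 3.6 = 608 * 128 / 3.6 = 21620

21620 kW


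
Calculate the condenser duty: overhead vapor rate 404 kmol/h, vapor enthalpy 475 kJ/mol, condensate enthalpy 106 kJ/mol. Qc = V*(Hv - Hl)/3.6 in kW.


Qc = 404 * (475 - 106) / 3.6 = 404 * 369 / 3.6 = 41410

41410 kW


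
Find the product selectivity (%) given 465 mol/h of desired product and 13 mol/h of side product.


Selectivity = desired / (desired + undesired) * 100
Total products = 465 + 13 = 478 mol/h
S = 465 / 478 * 100
= 0.9728 * 100
= 97.28 %

97.28 %


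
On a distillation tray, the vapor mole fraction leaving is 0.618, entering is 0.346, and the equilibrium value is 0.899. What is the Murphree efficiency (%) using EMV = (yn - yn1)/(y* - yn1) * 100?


Murphree vapor efficiency: EMV = (y_n - y_(n-1)) / (y*_n - y_(n-1)) * 100
EMV = (0.618 - 0.346) / (0.899 - 0.346) * 100 = 0.272 / 0.553 * 100 = 49.19

49.19 %


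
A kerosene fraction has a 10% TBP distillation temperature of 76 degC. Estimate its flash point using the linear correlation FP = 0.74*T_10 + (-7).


FP = 0.74 * 76 + (-7) = 49.24

49.24 degC


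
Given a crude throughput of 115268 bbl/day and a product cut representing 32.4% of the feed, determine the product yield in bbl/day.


Crude throughput = 115268 bbl/day
Fraction yield = 32.4%
yield = throughput * fraction / 100
yield = 115268 * 32.4 / 100 = 37346.832

37346.832 bbl/day


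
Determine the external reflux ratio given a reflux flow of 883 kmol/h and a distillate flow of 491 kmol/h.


Reflux ratio definition: R = L / D (liquid returned / distillate withdrawn)
L = 883 kmol/h, D = 491 kmol/h
R = 883 / 491 = 1.798

1.798


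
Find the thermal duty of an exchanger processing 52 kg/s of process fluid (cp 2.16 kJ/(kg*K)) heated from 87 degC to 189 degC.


Q = m_dot * cp * delta_T
delta_T = 189 - 87 = 102 K
Q = 52 * 2.16 * 102
= 112.32 * 102
= 11456.64 kW

11456.64 kW


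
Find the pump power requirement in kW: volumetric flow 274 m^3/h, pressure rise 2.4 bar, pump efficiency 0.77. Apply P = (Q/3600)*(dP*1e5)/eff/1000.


Q = 274 / 3600 = 0.0761111 m^3/s
P = 0.0761111 * (2.4 * 1e5) / 0.77 / 1000 = 23.72

23.72 kW


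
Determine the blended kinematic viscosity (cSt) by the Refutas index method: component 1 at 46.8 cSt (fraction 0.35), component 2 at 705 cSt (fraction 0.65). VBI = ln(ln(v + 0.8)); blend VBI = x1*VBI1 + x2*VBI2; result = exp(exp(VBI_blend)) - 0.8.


Refutas method: VBN_i = 14.534*ln(ln(visc_i + 0.8)) + 10.975, blended linearly by mass fraction; since VBN is linear in VBI_i = ln(ln(visc_i + 0.8)) and the fractions sum to 1, blend VBI directly: visc = exp(exp(VBI_blend)) - 0.8
VBI_1 = ln(ln(46.8 + 0.8)) = 1.3514
VBI_2 = ln(ln(705 + 0.8)) = 1.88089
VBI_blend = 0.35 * 1.3514 + 0.65 * 1.88089 = 1.69557
visc_blend = exp(exp(1.69557)) - 0.8 = 231.9

231.9 cSt


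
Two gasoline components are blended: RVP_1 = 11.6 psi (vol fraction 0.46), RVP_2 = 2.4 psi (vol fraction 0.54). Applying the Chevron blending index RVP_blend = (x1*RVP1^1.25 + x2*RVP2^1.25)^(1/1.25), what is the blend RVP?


Chevron index: RVP_blend = (sum xi*RVPi^1.25)^(1/1.25)
RVP^1.25 terms: 0.46 * 11.6^1.25 + 0.54 * 2.4^1.25 = 11.4607
RVP_blend = 11.4607^(1/1.25) = 7.037

7.037 psi


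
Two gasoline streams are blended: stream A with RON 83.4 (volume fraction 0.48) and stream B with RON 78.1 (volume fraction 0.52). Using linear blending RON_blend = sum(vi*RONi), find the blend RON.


Linear blending: RON_blend = sum(vi * RONi)
Contribution 1: 0.48 * 83.4 = 40.032
Contribution 2: 0.52 * 78.1 = 40.612
RON_blend = 40.032 + 40.612 = 80.644

80.644


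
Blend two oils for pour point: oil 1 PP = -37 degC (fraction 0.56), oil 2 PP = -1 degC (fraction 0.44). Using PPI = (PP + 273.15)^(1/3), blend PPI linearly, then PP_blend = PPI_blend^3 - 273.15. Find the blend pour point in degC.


PPI_1 = (-37 + 273.15)^(1/3) = 6.181056
PPI_2 = (-1 + 273.15)^(1/3) = 6.480414
PPI_blend = 0.56 * 6.181056 + 0.44 * 6.480414 = 6.312774
PP_blend = 6.312774^3 - 273.15 = 251.5711 - 273.15 = -21.58

-21.58 degC


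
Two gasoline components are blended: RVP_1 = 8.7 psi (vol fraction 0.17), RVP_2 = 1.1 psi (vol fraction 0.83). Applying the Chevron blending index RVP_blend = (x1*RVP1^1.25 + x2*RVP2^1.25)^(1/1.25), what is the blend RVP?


Chevron index: RVP_blend = (sum xi*RVPi^1.25)^(1/1.25)
RVP^1.25 terms: 0.17 * 8.7^1.25 + 0.83 * 1.1^1.25 = 3.4751
RVP_blend = 3.4751^(1/1.25) = 2.709

2.709 psi


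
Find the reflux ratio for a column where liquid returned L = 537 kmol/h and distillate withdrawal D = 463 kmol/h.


Reflux ratio definition: R = L / D (liquid returned / distillate withdrawn)
L = 537 kmol/h, D = 463 kmol/h
R = 537 / 463 = 1.160

1.160


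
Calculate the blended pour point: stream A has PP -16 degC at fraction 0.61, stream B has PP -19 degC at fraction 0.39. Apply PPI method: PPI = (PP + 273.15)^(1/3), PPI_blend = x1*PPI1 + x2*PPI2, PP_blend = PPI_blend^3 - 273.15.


PPI_1 = (-16 + 273.15)^(1/3) = 6.359098
PPI_2 = (-19 + 273.15)^(1/3) = 6.334272
PPI_blend = 0.61 * 6.359098 + 0.39 * 6.334272 = 6.349416
PP_blend = 6.349416^3 - 273.15 = 255.9772 - 273.15 = -17.17

-17.17 degC


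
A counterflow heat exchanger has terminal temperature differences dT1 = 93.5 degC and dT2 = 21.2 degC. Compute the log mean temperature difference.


LMTD = (dT1 - dT2) / ln(dT1/dT2)
= (93.5 - 21.2) / ln(93.5 / 21.2) = 72.3 / 1.48396 = 48.72

48.72 degC


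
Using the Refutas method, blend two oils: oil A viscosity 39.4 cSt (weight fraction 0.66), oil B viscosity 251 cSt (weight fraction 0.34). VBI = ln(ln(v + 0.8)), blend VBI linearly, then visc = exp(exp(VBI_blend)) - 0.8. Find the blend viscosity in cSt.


Refutas method: VBN_i = 14.534*ln(ln(visc_i + 0.8)) + 10.975, blended linearly by mass fraction; since VBN is linear in VBI_i = ln(ln(visc_i + 0.8)) and the fractions sum to 1, blend VBI directly: visc = exp(exp(VBI_blend)) - 0.8
VBI_1 = ln(ln(39.4 + 0.8)) = 1.30667
VBI_2 = ln(ln(251 + 0.8)) = 1.70994
VBI_blend = 0.66 * 1.30667 + 0.34 * 1.70994 = 1.44378
visc_blend = exp(exp(1.44378)) - 0.8 = 68.38

68.38 cSt


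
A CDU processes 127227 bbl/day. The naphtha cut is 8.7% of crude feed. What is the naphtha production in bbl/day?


Crude throughput = 127227 bbl/day
Fraction yield = 8.7%
yield = throughput * fraction / 100
yield = 127227 * 8.7 / 100 = 11068.749

11068.749 bbl/day


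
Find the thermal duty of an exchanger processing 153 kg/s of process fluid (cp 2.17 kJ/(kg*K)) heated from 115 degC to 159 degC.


Q = m_dot * cp * delta_T
delta_T = 159 - 115 = 44 K
Q = 153 * 2.17 * 44
= 332.01 * 44
= 14608.44 kW

14608.44 kW


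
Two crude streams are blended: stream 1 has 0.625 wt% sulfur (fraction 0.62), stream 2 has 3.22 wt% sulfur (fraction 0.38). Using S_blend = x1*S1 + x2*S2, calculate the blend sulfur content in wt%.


Linear sulfur blending: S_blend = x1*S1 + x2*S2
Contribution 1: 0.62 * 0.625 = 0.3875 wt%
Contribution 2: 0.38 * 3.22 = 1.2236 wt%
S_blend = 0.3875 + 1.2236 = 1.6111

1.6111 wt%


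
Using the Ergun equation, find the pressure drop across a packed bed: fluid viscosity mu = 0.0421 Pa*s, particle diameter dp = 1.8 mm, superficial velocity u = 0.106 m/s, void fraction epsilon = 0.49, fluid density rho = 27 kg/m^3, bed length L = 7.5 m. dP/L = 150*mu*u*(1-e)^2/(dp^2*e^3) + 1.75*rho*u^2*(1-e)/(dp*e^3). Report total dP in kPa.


dp = 1.8 mm = 0.0018 m
Viscous term = 150*0.0421*0.106*(1-0.49)^2 / (0.0018^2*0.49^3) = 456758
Inertial term = 1.75*27*0.106^2*(1-0.49) / (0.0018*0.49^3) = 1278.57
dP/L = 456758 + 1278.57 = 458037 Pa/m
dP = 458037 * 7.5 / 1000 = 3435 kPa

3435 kPa


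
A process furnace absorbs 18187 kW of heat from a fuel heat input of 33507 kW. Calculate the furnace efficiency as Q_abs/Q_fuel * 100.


Furnace efficiency = Q_absorbed / Q_fuel * 100
= 18187 / 33507 * 100 = 54.28

54.28 %


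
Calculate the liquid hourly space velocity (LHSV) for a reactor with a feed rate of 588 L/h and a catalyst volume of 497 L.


LHSV = volumetric feed rate / catalyst volume
= 588 L/h / 497 L
= 1.183 h^-1

1.183 h^-1


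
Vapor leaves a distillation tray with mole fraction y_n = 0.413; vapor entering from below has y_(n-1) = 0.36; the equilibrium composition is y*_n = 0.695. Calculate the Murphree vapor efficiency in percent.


Murphree vapor efficiency: EMV = (y_n - y_(n-1)) / (y*_n - y_(n-1)) * 100
EMV = (0.413 - 0.36) / (0.695 - 0.36) * 100 = 0.053 / 0.335 * 100 = 15.82

15.82 %


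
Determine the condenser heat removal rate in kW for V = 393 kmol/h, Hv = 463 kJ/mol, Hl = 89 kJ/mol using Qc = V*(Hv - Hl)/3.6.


Qc = 393 * (463 - 89) / 3.6 = 393 * 374 / 3.6 = 40830

40830 kW


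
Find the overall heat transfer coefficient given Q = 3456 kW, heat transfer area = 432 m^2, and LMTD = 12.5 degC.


From Q = U*A*LMTD, U = Q / (A * LMTD)
U = 3456 / (432 * 12.5) = 3456 / 5400 = 0.6400

0.6400 kW/(m^2*K)


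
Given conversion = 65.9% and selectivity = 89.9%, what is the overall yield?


Overall yield = conversion (%) * selectivity (%) / 100
Conversion = 65.9%, Selectivity = 89.9%
Y = 65.9 * 89.9 / 100
= 59.2441 %

59.2441 %


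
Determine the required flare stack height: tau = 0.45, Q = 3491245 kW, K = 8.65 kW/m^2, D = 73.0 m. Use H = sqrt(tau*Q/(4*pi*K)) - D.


tau*Q/(4*pi*K) = 0.45 * 3491245 / (4 * pi * 8.65) = 14453.3
sqrt(14453.3) = 120.222
H = 120.222 - 73.0 = 47.22

47.22 m


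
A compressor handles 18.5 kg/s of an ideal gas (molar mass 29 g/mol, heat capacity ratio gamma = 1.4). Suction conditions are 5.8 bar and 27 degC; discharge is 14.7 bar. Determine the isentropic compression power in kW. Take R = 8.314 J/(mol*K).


Isentropic work: W = m*(gamma/(gamma-1))*(R*T1/MW)*((P2/P1)^((gamma-1)/gamma) - 1)
T1 = 27 + 273.15 = 300.15 K
Pressure ratio = 14.7 / 5.8 = 2.53448
Exponent = (1.4 - 1)/1.4 = 0.285714
(P2/P1)^exp - 1 = 2.53448^0.285714 - 1 = 0.304358
W = 18.5 * 1.4 / 0.4 * 8.314 * 300.15 / 29 * 0.304358 = 1696

1696 kW


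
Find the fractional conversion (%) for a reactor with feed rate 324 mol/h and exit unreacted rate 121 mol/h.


X = (F_in - F_out) / F_in * 100
Moles reacted = 324 - 121 = 203
X = 203 / 324 * 100
= 0.6265 * 100
= 62.65 %

62.65 %


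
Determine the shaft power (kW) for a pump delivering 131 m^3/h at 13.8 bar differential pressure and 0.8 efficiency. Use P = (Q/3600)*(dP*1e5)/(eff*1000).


Q = 131 / 3600 = 0.0363889 m^3/s
P = 0.0363889 * (13.8 * 1e5) / 0.8 / 1000 = 62.77

62.77 kW


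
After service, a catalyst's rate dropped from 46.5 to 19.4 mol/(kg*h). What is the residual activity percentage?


Activity (%) = (rate_used / rate_fresh) * 100
rate_used = 19.4, rate_fresh = 46.5
= (19.4 / 46.5) * 100
= 0.4172 * 100 = 41.72

41.72 %


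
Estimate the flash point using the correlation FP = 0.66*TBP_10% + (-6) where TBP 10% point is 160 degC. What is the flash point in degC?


FP = 0.66 * 160 + (-6) = 99.6

99.6 degC


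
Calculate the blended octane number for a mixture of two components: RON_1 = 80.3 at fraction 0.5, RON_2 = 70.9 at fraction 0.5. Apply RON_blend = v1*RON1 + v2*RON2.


Linear blending: RON_blend = sum(vi * RONi)
Contribution 1: 0.5 * 80.3 = 40.15
Contribution 2: 0.5 * 70.9 = 35.45
RON_blend = 40.15 + 35.45 = 75.6

75.6


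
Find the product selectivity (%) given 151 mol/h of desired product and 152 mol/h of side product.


Selectivity = desired / (desired + undesired) * 100
Total products = 151 + 152 = 303 mol/h
S = 151 / 303 * 100
= 0.4983 * 100
= 49.83 %

49.83 %


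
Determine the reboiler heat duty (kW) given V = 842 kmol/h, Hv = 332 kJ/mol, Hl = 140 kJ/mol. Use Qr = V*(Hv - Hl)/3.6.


Qr = 842 * (332 - 140) / 3.6 = 842 * 192 / 3.6 = 44910

44910 kW


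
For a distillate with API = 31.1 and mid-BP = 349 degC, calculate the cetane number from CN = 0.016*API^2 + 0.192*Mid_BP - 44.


CN = 0.016 * 31.1^2 + 0.192 * 349 - 44
CN = 15.47536 + 67.008 - 44 = 38.48336

38.48336


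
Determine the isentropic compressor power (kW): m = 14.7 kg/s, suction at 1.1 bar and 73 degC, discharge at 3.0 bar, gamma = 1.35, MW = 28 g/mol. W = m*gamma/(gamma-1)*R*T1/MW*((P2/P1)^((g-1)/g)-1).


Isentropic work: W = m*(gamma/(gamma-1))*(R*T1/MW)*((P2/P1)^((gamma-1)/gamma) - 1)
T1 = 73 + 273.15 = 346.15 K
Pressure ratio = 3.0 / 1.1 = 2.72727
Exponent = (1.35 - 1)/1.35 = 0.259259
(P2/P1)^exp - 1 = 2.72727^0.259259 - 1 = 0.297079
W = 14.7 * 1.35 / 0.35 * 8.314 * 346.15 / 28 * 0.297079 = 1731

1731 kW


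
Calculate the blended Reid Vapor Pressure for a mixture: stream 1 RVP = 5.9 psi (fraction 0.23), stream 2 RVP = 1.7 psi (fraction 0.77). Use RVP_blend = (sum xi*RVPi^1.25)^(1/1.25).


Chevron index: RVP_blend = (sum xi*RVPi^1.25)^(1/1.25)
RVP^1.25 terms: 0.23 * 5.9^1.25 + 0.77 * 1.7^1.25 = 3.60961
RVP_blend = 3.60961^(1/1.25) = 2.792

2.792 psi


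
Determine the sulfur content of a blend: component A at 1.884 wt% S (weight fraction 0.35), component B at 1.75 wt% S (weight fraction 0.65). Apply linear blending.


Linear sulfur blending: S_blend = x1*S1 + x2*S2
Contribution 1: 0.35 * 1.884 = 0.6594 wt%
Contribution 2: 0.65 * 1.75 = 1.1375 wt%
S_blend = 0.6594 + 1.1375 = 1.7969

1.7969 wt%


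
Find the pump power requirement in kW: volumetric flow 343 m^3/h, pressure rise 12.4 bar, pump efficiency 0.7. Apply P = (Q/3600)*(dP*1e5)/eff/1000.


Q = 343 / 3600 = 0.0952778 m^3/s
P = 0.0952778 * (12.4 * 1e5) / 0.7 / 1000 = 168.8

168.8 kW


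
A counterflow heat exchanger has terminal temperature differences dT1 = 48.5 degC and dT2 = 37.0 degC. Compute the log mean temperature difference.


LMTD = (dT1 - dT2) / ln(dT1/dT2)
= (48.5 - 37.0) / ln(48.5 / 37.0) = 11.5 / 0.270646 = 42.49

42.49 degC


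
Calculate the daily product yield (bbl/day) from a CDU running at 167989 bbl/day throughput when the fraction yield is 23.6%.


Crude throughput = 167989 bbl/day
Fraction yield = 23.6%
yield = throughput * fraction / 100
yield = 167989 * 23.6 / 100 = 39645.404

39645.404 bbl/day
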